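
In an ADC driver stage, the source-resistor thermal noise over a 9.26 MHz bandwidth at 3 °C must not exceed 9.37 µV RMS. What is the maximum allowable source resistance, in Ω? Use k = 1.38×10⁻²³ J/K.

622 Ω

T = 3 °C + 273.15 = 276.15 K
Johnson–Nyquist: V_n = √(4kTRB) ⇒ R = V_n² / (4kTB)
4kTB = 4 × 1.38×10⁻²³ × 276.15 × 9.26×10⁶ = 1.41×10⁻¹³
R = (9.37×10⁻⁶)² / 1.41×10⁻¹³ = 6.22×10² Ω = 622 Ω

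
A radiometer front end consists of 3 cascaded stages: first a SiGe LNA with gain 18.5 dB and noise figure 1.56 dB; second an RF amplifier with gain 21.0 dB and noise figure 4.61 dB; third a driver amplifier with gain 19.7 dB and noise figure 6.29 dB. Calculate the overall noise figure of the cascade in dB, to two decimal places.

Convert to linear (a loss of L dB is a gain of −L dB): F_i = 10^(NF_i/10), G_i = 10^(G_i,dB/10)
  Stage 1: F_1 = 10^(1.56/10) = 1.432, G_1 = 10^(18.5/10) = 70.79
  Stage 2: F_2 = 10^(4.61/10) = 2.891, G_2 = 10^(21.0/10) = 125.9
  Stage 3: F_3 = 10^(6.29/10) = 4.256, G_3 = 10^(19.7/10) = 93.33
Friis cascade:
  F = 1.432 + (2.891 − 1)/70.79 + (4.256 − 1)/8913 = 1.459
NF = 10 log₁₀(1.459) = 1.64 dB

1.64 dB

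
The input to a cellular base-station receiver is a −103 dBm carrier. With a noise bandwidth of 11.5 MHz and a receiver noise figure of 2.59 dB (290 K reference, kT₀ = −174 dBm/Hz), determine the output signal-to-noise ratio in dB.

−2.2 dB

Noise floor: N = −174 + 10 log₁₀(B) + NF
10 log₁₀(1.15×10⁷) = 70.61 dB
N = −174 + 70.61 + 2.59 = −100.80 dBm
SNR = P_sig − N = −103 − (−100.80) = −2.20 dB → −2.2 dB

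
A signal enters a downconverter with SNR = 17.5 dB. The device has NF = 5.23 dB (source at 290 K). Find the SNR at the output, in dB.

12.27 dB

By definition F = SNR_in/SNR_out, so in dB: SNR_out = SNR_in − NF
SNR_out = 17.5 − 5.23 = 12.27 dB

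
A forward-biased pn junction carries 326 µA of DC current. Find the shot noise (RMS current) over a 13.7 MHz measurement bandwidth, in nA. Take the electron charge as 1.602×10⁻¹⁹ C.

I_n = √(2qI·B)
2qI·B = 2 × 1.602×10⁻¹⁹ × 3.26×10⁻⁴ × 1.37×10⁷ = 1.43×10⁻¹⁵ A²
I_n = √(1.43×10⁻¹⁵) = 3.78×10⁻⁸ A = 37.8 nA

37.8 nA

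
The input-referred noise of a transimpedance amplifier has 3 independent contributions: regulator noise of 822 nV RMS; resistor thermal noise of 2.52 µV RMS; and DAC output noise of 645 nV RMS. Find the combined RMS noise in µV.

Uncorrelated sources add in power (mean-square): V_tot = √(ΣV_i²)
V_tot = √[(8.22×10⁻⁷)² + (2.52×10⁻⁶)² + (6.45×10⁻⁷)²] = 2.73×10⁻⁶ V = 2.73 µV

2.73 µV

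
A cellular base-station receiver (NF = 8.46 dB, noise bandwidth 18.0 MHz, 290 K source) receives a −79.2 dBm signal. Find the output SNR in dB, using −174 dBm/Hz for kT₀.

13.8 dB

Noise floor: N = −174 + 10 log₁₀(B) + NF
10 log₁₀(1.80×10⁷) = 72.55 dB
N = −174 + 72.55 + 8.46 = −92.99 dBm
SNR = P_sig − N = −79.2 − (−92.99) = 13.79 dB → 13.8 dB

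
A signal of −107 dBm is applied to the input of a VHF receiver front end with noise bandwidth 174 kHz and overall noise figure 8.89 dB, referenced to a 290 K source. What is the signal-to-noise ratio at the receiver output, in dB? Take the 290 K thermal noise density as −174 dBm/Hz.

Noise floor: N = −174 + 10 log₁₀(B) + NF
10 log₁₀(1.74×10⁵) = 52.41 dB
N = −174 + 52.41 + 8.89 = −112.70 dBm
SNR = P_sig − N = −107 − (−112.70) = 5.70 dB → 5.7 dB

5.7 dB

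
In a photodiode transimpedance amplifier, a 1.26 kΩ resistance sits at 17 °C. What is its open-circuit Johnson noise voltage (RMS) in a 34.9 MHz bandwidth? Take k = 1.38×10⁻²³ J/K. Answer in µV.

26.5 µV

T = 17 °C + 273.15 = 290.15 K
V_n = √(4kTRB)
4kTRB = 4 × 1.38×10⁻²³ × 290.15 × 1.26×10³ × 3.49×10⁷ = 7.04×10⁻¹⁰ V²
V_n = √(7.04×10⁻¹⁰) = 2.65×10⁻⁵ V = 26.5 µV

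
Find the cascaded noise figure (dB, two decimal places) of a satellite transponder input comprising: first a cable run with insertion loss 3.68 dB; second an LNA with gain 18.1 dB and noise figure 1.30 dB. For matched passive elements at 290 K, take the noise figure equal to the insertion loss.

4.98 dB

Convert to linear (a loss of L dB is a gain of −L dB): F_i = 10^(NF_i/10), G_i = 10^(G_i,dB/10)
  Stage 1: F_1 = 10^(3.68/10) = 2.333, G_1 = 10^(−3.68/10) = 0.4285
  Stage 2: F_2 = 10^(1.30/10) = 1.349, G_2 = 10^(18.1/10) = 64.57
Friis cascade:
  F = 2.333 + (1.349 − 1)/0.4285 = 3.148
NF = 10 log₁₀(3.148) = 4.98 dB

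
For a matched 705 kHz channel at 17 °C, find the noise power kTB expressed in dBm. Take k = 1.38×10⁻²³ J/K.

T = 17 °C + 273.15 = 290.15 K
P_n = kTB = 1.38×10⁻²³ × 290.15 × 7.05×10⁵ = 2.82×10⁻¹⁵ W
In dBm: 10 log₁₀(2.82×10⁻¹⁵ / 10⁻³) = −115.5 dBm

−115.5 dBm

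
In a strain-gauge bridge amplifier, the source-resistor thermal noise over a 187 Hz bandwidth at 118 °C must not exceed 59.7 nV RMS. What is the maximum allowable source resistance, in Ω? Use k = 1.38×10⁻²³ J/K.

T = 118 °C + 273.15 = 391.15 K
Johnson–Nyquist: V_n = √(4kTRB) ⇒ R = V_n² / (4kTB)
4kTB = 4 × 1.38×10⁻²³ × 391.15 × 1.87×10² = 4.04×10⁻¹⁸
R = (5.97×10⁻⁸)² / 4.04×10⁻¹⁸ = 8.83×10² Ω = 883 Ω

883 Ω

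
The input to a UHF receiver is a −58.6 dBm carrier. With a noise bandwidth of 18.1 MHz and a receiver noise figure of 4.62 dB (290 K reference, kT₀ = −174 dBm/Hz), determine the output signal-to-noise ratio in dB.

Noise floor: N = −174 + 10 log₁₀(B) + NF
10 log₁₀(1.81×10⁷) = 72.58 dB
N = −174 + 72.58 + 4.62 = −96.80 dBm
SNR = P_sig − N = −58.6 − (−96.80) = 38.20 dB → 38.2 dB

38.2 dB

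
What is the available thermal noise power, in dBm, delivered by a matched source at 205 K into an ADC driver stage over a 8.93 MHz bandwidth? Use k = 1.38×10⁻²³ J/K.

−106.0 dBm

P_n = kTB = 1.38×10⁻²³ × 205 × 8.93×10⁶ = 2.53×10⁻¹⁴ W
In dBm: 10 log₁₀(2.53×10⁻¹⁴ / 10⁻³) = −106.0 dBm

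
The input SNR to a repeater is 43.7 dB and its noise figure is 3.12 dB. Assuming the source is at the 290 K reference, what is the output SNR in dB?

40.58 dB

By definition F = SNR_in/SNR_out, so in dB: SNR_out = SNR_in − NF
SNR_out = 43.7 − 3.12 = 40.58 dB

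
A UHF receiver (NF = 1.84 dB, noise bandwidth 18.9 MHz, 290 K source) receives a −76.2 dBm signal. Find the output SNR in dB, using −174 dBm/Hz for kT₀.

Noise floor: N = −174 + 10 log₁₀(B) + NF
10 log₁₀(1.89×10⁷) = 72.76 dB
N = −174 + 72.76 + 1.84 = −99.40 dBm
SNR = P_sig − N = −76.2 − (−99.40) = 23.20 dB → 23.2 dB

23.2 dB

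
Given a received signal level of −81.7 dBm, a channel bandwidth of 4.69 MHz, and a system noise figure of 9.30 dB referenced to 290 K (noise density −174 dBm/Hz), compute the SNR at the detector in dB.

Noise floor: N = −174 + 10 log₁₀(B) + NF
10 log₁₀(4.69×10⁶) = 66.71 dB
N = −174 + 66.71 + 9.30 = −97.99 dBm
SNR = P_sig − N = −81.7 − (−97.99) = 16.29 dB → 16.3 dB

16.3 dB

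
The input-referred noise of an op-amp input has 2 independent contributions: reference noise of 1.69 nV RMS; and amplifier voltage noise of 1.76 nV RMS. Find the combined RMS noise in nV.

2.44 nV

Uncorrelated sources add in power (mean-square): V_tot = √(ΣV_i²)
V_tot = √[(1.69×10⁻⁹)² + (1.76×10⁻⁹)²] = 2.44×10⁻⁹ V = 2.44 nV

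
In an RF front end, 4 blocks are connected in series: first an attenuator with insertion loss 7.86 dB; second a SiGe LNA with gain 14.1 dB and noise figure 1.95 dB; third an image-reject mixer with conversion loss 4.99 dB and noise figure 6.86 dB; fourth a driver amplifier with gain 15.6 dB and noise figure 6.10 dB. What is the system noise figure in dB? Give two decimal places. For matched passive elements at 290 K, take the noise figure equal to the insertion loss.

Convert to linear (a loss of L dB is a gain of −L dB): F_i = 10^(NF_i/10), G_i = 10^(G_i,dB/10)
  Stage 1: F_1 = 10^(7.86/10) = 6.109, G_1 = 10^(−7.86/10) = 0.1637
  Stage 2: F_2 = 10^(1.95/10) = 1.567, G_2 = 10^(14.1/10) = 25.70
  Stage 3: F_3 = 10^(6.86/10) = 4.853, G_3 = 10^(−4.99/10) = 0.3170
  Stage 4: F_4 = 10^(6.10/10) = 4.074, G_4 = 10^(15.6/10) = 36.31
Friis cascade:
  F = 6.109 + (1.567 − 1)/0.1637 + (4.853 − 1)/4.207 + (4.074 − 1)/1.334 = 12.79
NF = 10 log₁₀(12.79) = 11.07 dB

11.07 dB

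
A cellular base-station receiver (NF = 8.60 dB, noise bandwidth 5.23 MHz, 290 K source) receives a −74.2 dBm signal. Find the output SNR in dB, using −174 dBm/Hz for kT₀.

24.0 dB

Noise floor: N = −174 + 10 log₁₀(B) + NF
10 log₁₀(5.23×10⁶) = 67.19 dB
N = −174 + 67.19 + 8.60 = −98.21 dBm
SNR = P_sig − N = −74.2 − (−98.21) = 24.01 dB → 24.0 dB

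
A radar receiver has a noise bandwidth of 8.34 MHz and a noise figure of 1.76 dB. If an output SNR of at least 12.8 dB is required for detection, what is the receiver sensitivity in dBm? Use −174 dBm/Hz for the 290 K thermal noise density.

Sensitivity = −174 + 10 log₁₀(B) + NF + SNR_min
= −174 + 69.21 + 1.76 + 12.8
= −90.23 dBm → −90.2 dBm

−90.2 dBm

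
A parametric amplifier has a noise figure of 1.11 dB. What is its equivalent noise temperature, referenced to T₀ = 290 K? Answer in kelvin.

F = 10^(1.11/10) = 1.29122
T_e = (F − 1)·T₀ = (1.29122 − 1) × 290 = 84.5 K

84.5 K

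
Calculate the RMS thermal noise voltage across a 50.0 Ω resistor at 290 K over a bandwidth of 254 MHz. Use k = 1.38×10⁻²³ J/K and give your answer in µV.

V_n = √(4kTRB)
4kTRB = 4 × 1.38×10⁻²³ × 290 × 5.00×10¹ × 2.54×10⁸ = 2.03×10⁻¹⁰ V²
V_n = √(2.03×10⁻¹⁰) = 1.43×10⁻⁵ V = 14.3 µV

14.3 µV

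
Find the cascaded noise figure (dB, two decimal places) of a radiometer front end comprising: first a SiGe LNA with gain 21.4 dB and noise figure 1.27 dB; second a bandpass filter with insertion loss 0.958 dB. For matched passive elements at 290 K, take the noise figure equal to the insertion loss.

1.28 dB

Convert to linear (a loss of L dB is a gain of −L dB): F_i = 10^(NF_i/10), G_i = 10^(G_i,dB/10)
  Stage 1: F_1 = 10^(1.27/10) = 1.340, G_1 = 10^(21.4/10) = 138.0
  Stage 2: F_2 = 10^(0.958/10) = 1.247, G_2 = 10^(−0.958/10) = 0.8020
Friis cascade:
  F = 1.340 + (1.247 − 1)/138.0 = 1.341
NF = 10 log₁₀(1.341) = 1.28 dB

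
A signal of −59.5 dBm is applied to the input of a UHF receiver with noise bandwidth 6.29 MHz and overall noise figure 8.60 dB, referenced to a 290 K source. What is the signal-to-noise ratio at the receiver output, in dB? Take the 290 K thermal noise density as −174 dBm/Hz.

Noise floor: N = −174 + 10 log₁₀(B) + NF
10 log₁₀(6.29×10⁶) = 67.99 dB
N = −174 + 67.99 + 8.60 = −97.41 dBm
SNR = P_sig − N = −59.5 − (−97.41) = 37.91 dB → 37.9 dB

37.9 dB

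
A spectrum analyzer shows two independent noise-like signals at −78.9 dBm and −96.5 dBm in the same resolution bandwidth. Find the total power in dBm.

Convert to linear, add, convert back:
P₁ = 1.29×10⁻¹¹ W, P₂ = 2.24×10⁻¹³ W
P_tot = 1.31×10⁻¹¹ W → 10 log₁₀(P_tot / 10⁻³) = −78.8 dBm

−78.8 dBm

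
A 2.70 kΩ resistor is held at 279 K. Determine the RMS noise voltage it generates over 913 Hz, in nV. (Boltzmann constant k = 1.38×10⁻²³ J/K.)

V_n = √(4kTRB)
4kTRB = 4 × 1.38×10⁻²³ × 279 × 2.70×10³ × 9.13×10² = 3.80×10⁻¹⁴ V²
V_n = √(3.80×10⁻¹⁴) = 1.95×10⁻⁷ V = 195 nV

195 nV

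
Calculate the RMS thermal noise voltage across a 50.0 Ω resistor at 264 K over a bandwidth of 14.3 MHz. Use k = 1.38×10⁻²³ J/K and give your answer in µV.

3.23 µV

V_n = √(4kTRB)
4kTRB = 4 × 1.38×10⁻²³ × 264 × 5.00×10¹ × 1.43×10⁷ = 1.04×10⁻¹¹ V²
V_n = √(1.04×10⁻¹¹) = 3.23×10⁻⁶ V = 3.23 µV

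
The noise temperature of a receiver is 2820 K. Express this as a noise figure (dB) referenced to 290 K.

10.30 dB

F = 1 + T_e/T₀ = 1 + 2820/290 = 10.7241
NF = 10 log₁₀(10.7241) = 10.30 dB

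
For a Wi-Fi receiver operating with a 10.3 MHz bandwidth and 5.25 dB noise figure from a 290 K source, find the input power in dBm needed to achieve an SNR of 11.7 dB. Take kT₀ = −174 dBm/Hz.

Sensitivity = −174 + 10 log₁₀(B) + NF + SNR_min
= −174 + 70.13 + 5.25 + 11.7
= −86.92 dBm → −86.9 dBm

−86.9 dBm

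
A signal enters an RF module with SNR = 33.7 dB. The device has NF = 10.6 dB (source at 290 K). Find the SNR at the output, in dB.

By definition F = SNR_in/SNR_out, so in dB: SNR_out = SNR_in − NF
SNR_out = 33.7 − 10.6 = 23.1 dB

23.1 dB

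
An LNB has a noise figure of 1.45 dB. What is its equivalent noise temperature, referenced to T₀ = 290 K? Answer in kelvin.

F = 10^(1.45/10) = 1.39637
T_e = (F − 1)·T₀ = (1.39637 − 1) × 290 = 115 K

115 K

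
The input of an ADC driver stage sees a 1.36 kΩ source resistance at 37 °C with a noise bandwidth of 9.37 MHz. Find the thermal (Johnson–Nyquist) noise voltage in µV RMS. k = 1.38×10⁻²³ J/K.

14.8 µV

T = 37 °C + 273.15 = 310.15 K
V_n = √(4kTRB)
4kTRB = 4 × 1.38×10⁻²³ × 310.15 × 1.36×10³ × 9.37×10⁶ = 2.18×10⁻¹⁰ V²
V_n = √(2.18×10⁻¹⁰) = 1.48×10⁻⁵ V = 14.8 µV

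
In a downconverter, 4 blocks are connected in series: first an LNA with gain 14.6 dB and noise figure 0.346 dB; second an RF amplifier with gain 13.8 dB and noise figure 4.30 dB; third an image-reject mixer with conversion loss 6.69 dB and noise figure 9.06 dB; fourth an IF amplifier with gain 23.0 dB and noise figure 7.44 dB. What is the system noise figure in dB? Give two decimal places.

Convert to linear (a loss of L dB is a gain of −L dB): F_i = 10^(NF_i/10), G_i = 10^(G_i,dB/10)
  Stage 1: F_1 = 10^(0.346/10) = 1.083, G_1 = 10^(14.6/10) = 28.84
  Stage 2: F_2 = 10^(4.30/10) = 2.692, G_2 = 10^(13.8/10) = 23.99
  Stage 3: F_3 = 10^(9.06/10) = 8.054, G_3 = 10^(−6.69/10) = 0.2143
  Stage 4: F_4 = 10^(7.44/10) = 5.546, G_4 = 10^(23.0/10) = 199.5
Friis cascade:
  F = 1.083 + (2.692 − 1)/28.84 + (8.054 − 1)/691.8 + (5.546 − 1)/148.3 = 1.182
NF = 10 log₁₀(1.182) = 0.73 dB

0.73 dB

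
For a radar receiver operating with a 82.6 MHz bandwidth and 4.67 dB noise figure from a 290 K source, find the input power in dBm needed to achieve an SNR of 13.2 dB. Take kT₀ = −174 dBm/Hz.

Sensitivity = −174 + 10 log₁₀(B) + NF + SNR_min
= −174 + 79.17 + 4.67 + 13.2
= −76.96 dBm → −77.0 dBm

−77.0 dBm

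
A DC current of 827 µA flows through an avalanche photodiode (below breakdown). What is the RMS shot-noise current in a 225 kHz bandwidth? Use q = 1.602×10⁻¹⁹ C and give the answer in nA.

I_n = √(2qI·B)
2qI·B = 2 × 1.602×10⁻¹⁹ × 8.27×10⁻⁴ × 2.25×10⁵ = 5.96×10⁻¹⁷ A²
I_n = √(5.96×10⁻¹⁷) = 7.72×10⁻⁹ A = 7.72 nA

7.72 nA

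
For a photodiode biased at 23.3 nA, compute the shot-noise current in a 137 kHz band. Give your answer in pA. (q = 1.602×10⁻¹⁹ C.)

32.0 pA

I_n = √(2qI·B)
2qI·B = 2 × 1.602×10⁻¹⁹ × 2.33×10⁻⁸ × 1.37×10⁵ = 1.02×10⁻²¹ A²
I_n = √(1.02×10⁻²¹) = 3.20×10⁻¹¹ A = 32.0 pA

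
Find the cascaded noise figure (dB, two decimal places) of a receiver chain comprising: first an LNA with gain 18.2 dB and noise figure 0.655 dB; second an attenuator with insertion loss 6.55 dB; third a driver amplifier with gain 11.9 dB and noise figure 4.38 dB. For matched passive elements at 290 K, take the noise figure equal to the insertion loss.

1.26 dB

Convert to linear (a loss of L dB is a gain of −L dB): F_i = 10^(NF_i/10), G_i = 10^(G_i,dB/10)
  Stage 1: F_1 = 10^(0.655/10) = 1.163, G_1 = 10^(18.2/10) = 66.07
  Stage 2: F_2 = 10^(6.55/10) = 4.519, G_2 = 10^(−6.55/10) = 0.2213
  Stage 3: F_3 = 10^(4.38/10) = 2.742, G_3 = 10^(11.9/10) = 15.49
Friis cascade:
  F = 1.163 + (4.519 − 1)/66.07 + (2.742 − 1)/14.62 = 1.335
NF = 10 log₁₀(1.335) = 1.26 dB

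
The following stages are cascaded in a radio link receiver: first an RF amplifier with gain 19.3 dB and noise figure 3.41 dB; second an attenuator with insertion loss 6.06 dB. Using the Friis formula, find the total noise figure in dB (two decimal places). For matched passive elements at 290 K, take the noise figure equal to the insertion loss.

Convert to linear (a loss of L dB is a gain of −L dB): F_i = 10^(NF_i/10), G_i = 10^(G_i,dB/10)
  Stage 1: F_1 = 10^(3.41/10) = 2.193, G_1 = 10^(19.3/10) = 85.11
  Stage 2: F_2 = 10^(6.06/10) = 4.036, G_2 = 10^(−6.06/10) = 0.2477
Friis cascade:
  F = 2.193 + (4.036 − 1)/85.11 = 2.228
NF = 10 log₁₀(2.228) = 3.48 dB

3.48 dB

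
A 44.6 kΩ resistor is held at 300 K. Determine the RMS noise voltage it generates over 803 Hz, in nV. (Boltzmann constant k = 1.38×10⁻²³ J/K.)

770 nV

V_n = √(4kTRB)
4kTRB = 4 × 1.38×10⁻²³ × 300 × 4.46×10⁴ × 8.03×10² = 5.93×10⁻¹³ V²
V_n = √(5.93×10⁻¹³) = 7.70×10⁻⁷ V = 770 nV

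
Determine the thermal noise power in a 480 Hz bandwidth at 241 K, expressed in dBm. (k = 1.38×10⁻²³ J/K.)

P_n = kTB = 1.38×10⁻²³ × 241 × 4.80×10² = 1.60×10⁻¹⁸ W
In dBm: 10 log₁₀(1.60×10⁻¹⁸ / 10⁻³) = −148.0 dBm

−148.0 dBm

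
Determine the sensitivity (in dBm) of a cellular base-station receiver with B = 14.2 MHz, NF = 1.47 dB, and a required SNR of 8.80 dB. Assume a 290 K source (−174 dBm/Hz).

Sensitivity = −174 + 10 log₁₀(B) + NF + SNR_min
= −174 + 71.52 + 1.47 + 8.80
= −92.21 dBm → −92.2 dBm

−92.2 dBm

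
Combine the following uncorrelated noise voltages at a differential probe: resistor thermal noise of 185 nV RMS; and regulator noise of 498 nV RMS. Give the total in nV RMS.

Uncorrelated sources add in power (mean-square): V_tot = √(ΣV_i²)
V_tot = √[(1.85×10⁻⁷)² + (4.98×10⁻⁷)²] = 5.31×10⁻⁷ V = 531 nV

531 nV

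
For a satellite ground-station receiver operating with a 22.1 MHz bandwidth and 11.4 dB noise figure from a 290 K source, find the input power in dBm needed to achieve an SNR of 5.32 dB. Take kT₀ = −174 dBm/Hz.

Sensitivity = −174 + 10 log₁₀(B) + NF + SNR_min
= −174 + 73.44 + 11.4 + 5.32
= −83.84 dBm → −83.8 dBm

−83.8 dBm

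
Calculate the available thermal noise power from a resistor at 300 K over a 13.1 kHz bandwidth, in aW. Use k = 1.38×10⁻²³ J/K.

54.2 aW

P_n = kTB = 1.38×10⁻²³ × 300 × 1.31×10⁴ = 5.42×10⁻¹⁷ W = 54.2 aW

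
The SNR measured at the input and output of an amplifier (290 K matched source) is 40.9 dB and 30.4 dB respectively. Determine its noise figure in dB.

NF (dB) = SNR_in(dB) − SNR_out(dB) when the source is at T₀
NF = 40.9 − 30.4 = 10.5 dB

10.5 dB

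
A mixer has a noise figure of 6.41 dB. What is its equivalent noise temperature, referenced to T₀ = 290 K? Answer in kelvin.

F = 10^(6.41/10) = 4.37522
T_e = (F − 1)·T₀ = (4.37522 − 1) × 290 = 979 K

979 K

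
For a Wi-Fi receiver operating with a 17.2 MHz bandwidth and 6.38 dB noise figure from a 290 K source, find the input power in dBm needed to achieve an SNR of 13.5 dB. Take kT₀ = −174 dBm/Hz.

Sensitivity = −174 + 10 log₁₀(B) + NF + SNR_min
= −174 + 72.36 + 6.38 + 13.5
= −81.76 dBm → −81.8 dBm

−81.8 dBm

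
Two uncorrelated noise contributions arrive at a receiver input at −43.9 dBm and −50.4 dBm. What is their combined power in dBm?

−43.0 dBm

Convert to linear, add, convert back:
P₁ = 4.07×10⁻⁸ W, P₂ = 9.12×10⁻⁹ W
P_tot = 4.99×10⁻⁸ W → 10 log₁₀(P_tot / 10⁻³) = −43.0 dBm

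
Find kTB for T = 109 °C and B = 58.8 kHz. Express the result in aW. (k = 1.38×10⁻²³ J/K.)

T = 109 °C + 273.15 = 382.15 K
P_n = kTB = 1.38×10⁻²³ × 382.15 × 5.88×10⁴ = 3.10×10⁻¹⁶ W = 310 aW

310 aW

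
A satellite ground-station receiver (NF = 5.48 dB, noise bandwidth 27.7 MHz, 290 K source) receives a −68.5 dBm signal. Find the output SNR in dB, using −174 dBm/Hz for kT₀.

Noise floor: N = −174 + 10 log₁₀(B) + NF
10 log₁₀(2.77×10⁷) = 74.42 dB
N = −174 + 74.42 + 5.48 = −94.10 dBm
SNR = P_sig − N = −68.5 − (−94.10) = 25.60 dB → 25.6 dB

25.6 dB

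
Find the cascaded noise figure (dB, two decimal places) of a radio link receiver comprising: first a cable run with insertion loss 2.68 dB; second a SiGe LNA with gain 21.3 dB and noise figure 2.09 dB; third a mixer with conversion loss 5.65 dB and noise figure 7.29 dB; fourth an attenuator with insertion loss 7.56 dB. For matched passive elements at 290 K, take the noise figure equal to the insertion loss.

Convert to linear (a loss of L dB is a gain of −L dB): F_i = 10^(NF_i/10), G_i = 10^(G_i,dB/10)
  Stage 1: F_1 = 10^(2.68/10) = 1.854, G_1 = 10^(−2.68/10) = 0.5395
  Stage 2: F_2 = 10^(2.09/10) = 1.618, G_2 = 10^(21.3/10) = 134.9
  Stage 3: F_3 = 10^(7.29/10) = 5.358, G_3 = 10^(−5.65/10) = 0.2723
  Stage 4: F_4 = 10^(7.56/10) = 5.702, G_4 = 10^(−7.56/10) = 0.1754
Friis cascade:
  F = 1.854 + (1.618 − 1)/0.5395 + (5.358 − 1)/72.78 + (5.702 − 1)/19.82 = 3.296
NF = 10 log₁₀(3.296) = 5.18 dB

5.18 dB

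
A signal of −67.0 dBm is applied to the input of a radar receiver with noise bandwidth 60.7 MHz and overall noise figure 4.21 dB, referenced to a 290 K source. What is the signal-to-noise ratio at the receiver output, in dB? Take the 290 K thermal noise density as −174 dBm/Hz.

25.0 dB

Noise floor: N = −174 + 10 log₁₀(B) + NF
10 log₁₀(6.07×10⁷) = 77.83 dB
N = −174 + 77.83 + 4.21 = −91.96 dBm
SNR = P_sig − N = −67.0 − (−91.96) = 24.96 dB → 25.0 dB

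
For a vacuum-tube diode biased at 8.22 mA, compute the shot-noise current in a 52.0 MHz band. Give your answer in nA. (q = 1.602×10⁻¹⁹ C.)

I_n = √(2qI·B)
2qI·B = 2 × 1.602×10⁻¹⁹ × 8.22×10⁻³ × 5.20×10⁷ = 1.37×10⁻¹³ A²
I_n = √(1.37×10⁻¹³) = 3.70×10⁻⁷ A = 370 nA

370 nA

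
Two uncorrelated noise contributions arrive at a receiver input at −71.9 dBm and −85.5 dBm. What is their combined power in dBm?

Convert to linear, add, convert back:
P₁ = 6.46×10⁻¹¹ W, P₂ = 2.82×10⁻¹² W
P_tot = 6.74×10⁻¹¹ W → 10 log₁₀(P_tot / 10⁻³) = −71.7 dBm

−71.7 dBm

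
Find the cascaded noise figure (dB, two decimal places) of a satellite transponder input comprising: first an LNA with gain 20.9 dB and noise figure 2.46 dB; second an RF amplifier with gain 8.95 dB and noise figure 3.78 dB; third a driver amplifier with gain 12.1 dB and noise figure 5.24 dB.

2.49 dB

Convert to linear (a loss of L dB is a gain of −L dB): F_i = 10^(NF_i/10), G_i = 10^(G_i,dB/10)
  Stage 1: F_1 = 10^(2.46/10) = 1.762, G_1 = 10^(20.9/10) = 123.0
  Stage 2: F_2 = 10^(3.78/10) = 2.388, G_2 = 10^(8.95/10) = 7.852
  Stage 3: F_3 = 10^(5.24/10) = 3.342, G_3 = 10^(12.1/10) = 16.22
Friis cascade:
  F = 1.762 + (2.388 − 1)/123.0 + (3.342 − 1)/966.1 = 1.776
NF = 10 log₁₀(1.776) = 2.49 dB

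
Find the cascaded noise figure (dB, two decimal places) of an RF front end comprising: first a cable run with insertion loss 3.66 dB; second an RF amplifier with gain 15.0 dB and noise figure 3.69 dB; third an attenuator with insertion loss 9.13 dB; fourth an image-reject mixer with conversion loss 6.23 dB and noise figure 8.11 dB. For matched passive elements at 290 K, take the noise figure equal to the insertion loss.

Convert to linear (a loss of L dB is a gain of −L dB): F_i = 10^(NF_i/10), G_i = 10^(G_i,dB/10)
  Stage 1: F_1 = 10^(3.66/10) = 2.323, G_1 = 10^(−3.66/10) = 0.4305
  Stage 2: F_2 = 10^(3.69/10) = 2.339, G_2 = 10^(15.0/10) = 31.62
  Stage 3: F_3 = 10^(9.13/10) = 8.185, G_3 = 10^(−9.13/10) = 0.1222
  Stage 4: F_4 = 10^(8.11/10) = 6.471, G_4 = 10^(−6.23/10) = 0.2382
Friis cascade:
  F = 2.323 + (2.339 − 1)/0.4305 + (8.185 − 1)/13.61 + (6.471 − 1)/1.663 = 9.250
NF = 10 log₁₀(9.250) = 9.66 dB

9.66 dB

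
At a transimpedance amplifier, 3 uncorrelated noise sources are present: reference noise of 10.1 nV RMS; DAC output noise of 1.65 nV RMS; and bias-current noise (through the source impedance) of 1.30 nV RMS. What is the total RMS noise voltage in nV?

Uncorrelated sources add in power (mean-square): V_tot = √(ΣV_i²)
V_tot = √[(1.01×10⁻⁸)² + (1.65×10⁻⁹)² + (1.30×10⁻⁹)²] = 1.03×10⁻⁸ V = 10.3 nV

10.3 nV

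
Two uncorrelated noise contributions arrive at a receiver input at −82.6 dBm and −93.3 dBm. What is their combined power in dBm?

−82.2 dBm

Convert to linear, add, convert back:
P₁ = 5.50×10⁻¹² W, P₂ = 4.68×10⁻¹³ W
P_tot = 5.96×10⁻¹² W → 10 log₁₀(P_tot / 10⁻³) = −82.2 dBm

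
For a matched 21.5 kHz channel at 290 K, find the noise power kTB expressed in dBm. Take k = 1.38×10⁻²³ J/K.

P_n = kTB = 1.38×10⁻²³ × 290 × 2.15×10⁴ = 8.60×10⁻¹⁷ W
In dBm: 10 log₁₀(8.60×10⁻¹⁷ / 10⁻³) = −130.7 dBm

−130.7 dBm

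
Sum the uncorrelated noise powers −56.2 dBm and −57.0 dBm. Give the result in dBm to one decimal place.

Convert to linear, add, convert back:
P₁ = 2.40×10⁻⁹ W, P₂ = 2.00×10⁻⁹ W
P_tot = 4.39×10⁻⁹ W → 10 log₁₀(P_tot / 10⁻³) = −53.6 dBm

−53.6 dBm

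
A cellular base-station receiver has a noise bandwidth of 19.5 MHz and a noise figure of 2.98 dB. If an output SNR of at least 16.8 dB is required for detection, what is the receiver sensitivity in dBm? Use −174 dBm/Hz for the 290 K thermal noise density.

Sensitivity = −174 + 10 log₁₀(B) + NF + SNR_min
= −174 + 72.9 + 2.98 + 16.8
= −81.32 dBm → −81.3 dBm

−81.3 dBm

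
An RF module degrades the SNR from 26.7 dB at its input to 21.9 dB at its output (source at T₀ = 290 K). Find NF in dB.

4.8 dB

NF (dB) = SNR_in(dB) − SNR_out(dB) when the source is at T₀
NF = 26.7 − 21.9 = 4.8 dB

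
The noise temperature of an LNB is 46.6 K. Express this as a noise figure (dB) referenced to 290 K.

0.647 dB

F = 1 + T_e/T₀ = 1 + 46.6/290 = 1.16069
NF = 10 log₁₀(1.16069) = 0.647 dB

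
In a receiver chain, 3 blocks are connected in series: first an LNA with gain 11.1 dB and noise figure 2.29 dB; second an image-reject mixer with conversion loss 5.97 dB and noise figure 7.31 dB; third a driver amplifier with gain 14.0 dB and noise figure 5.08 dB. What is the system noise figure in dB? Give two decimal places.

Convert to linear (a loss of L dB is a gain of −L dB): F_i = 10^(NF_i/10), G_i = 10^(G_i,dB/10)
  Stage 1: F_1 = 10^(2.29/10) = 1.694, G_1 = 10^(11.1/10) = 12.88
  Stage 2: F_2 = 10^(7.31/10) = 5.383, G_2 = 10^(−5.97/10) = 0.2529
  Stage 3: F_3 = 10^(5.08/10) = 3.221, G_3 = 10^(14.0/10) = 25.12
Friis cascade:
  F = 1.694 + (5.383 − 1)/12.88 + (3.221 − 1)/3.258 = 2.716
NF = 10 log₁₀(2.716) = 4.34 dB

4.34 dB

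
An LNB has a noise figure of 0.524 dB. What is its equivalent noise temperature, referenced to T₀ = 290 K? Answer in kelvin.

37.2 K

F = 10^(0.524/10) = 1.12824
T_e = (F − 1)·T₀ = (1.12824 − 1) × 290 = 37.2 K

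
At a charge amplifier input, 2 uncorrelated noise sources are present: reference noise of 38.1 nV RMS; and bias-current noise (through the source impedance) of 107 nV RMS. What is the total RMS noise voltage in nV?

114 nV

Uncorrelated sources add in power (mean-square): V_tot = √(ΣV_i²)
V_tot = √[(3.81×10⁻⁸)² + (1.07×10⁻⁷)²] = 1.14×10⁻⁷ V = 114 nV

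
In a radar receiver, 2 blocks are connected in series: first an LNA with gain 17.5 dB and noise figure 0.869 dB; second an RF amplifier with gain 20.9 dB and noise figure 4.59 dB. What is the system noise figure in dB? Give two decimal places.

0.99 dB

Convert to linear (a loss of L dB is a gain of −L dB): F_i = 10^(NF_i/10), G_i = 10^(G_i,dB/10)
  Stage 1: F_1 = 10^(0.869/10) = 1.222, G_1 = 10^(17.5/10) = 56.23
  Stage 2: F_2 = 10^(4.59/10) = 2.877, G_2 = 10^(20.9/10) = 123.0
Friis cascade:
  F = 1.222 + (2.877 − 1)/56.23 = 1.255
NF = 10 log₁₀(1.255) = 0.99 dB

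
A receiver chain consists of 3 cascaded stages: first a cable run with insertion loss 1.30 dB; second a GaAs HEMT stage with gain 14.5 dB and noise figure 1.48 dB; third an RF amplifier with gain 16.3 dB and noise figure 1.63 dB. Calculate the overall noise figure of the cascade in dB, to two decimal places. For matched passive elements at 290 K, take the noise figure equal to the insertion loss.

2.83 dB

Convert to linear (a loss of L dB is a gain of −L dB): F_i = 10^(NF_i/10), G_i = 10^(G_i,dB/10)
  Stage 1: F_1 = 10^(1.30/10) = 1.349, G_1 = 10^(−1.30/10) = 0.7413
  Stage 2: F_2 = 10^(1.48/10) = 1.406, G_2 = 10^(14.5/10) = 28.18
  Stage 3: F_3 = 10^(1.63/10) = 1.455, G_3 = 10^(16.3/10) = 42.66
Friis cascade:
  F = 1.349 + (1.406 − 1)/0.7413 + (1.455 − 1)/20.89 = 1.919
NF = 10 log₁₀(1.919) = 2.83 dB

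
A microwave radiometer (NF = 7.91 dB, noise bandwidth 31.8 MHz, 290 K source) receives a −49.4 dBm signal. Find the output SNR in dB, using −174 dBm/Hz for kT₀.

Noise floor: N = −174 + 10 log₁₀(B) + NF
10 log₁₀(3.18×10⁷) = 75.02 dB
N = −174 + 75.02 + 7.91 = −91.07 dBm
SNR = P_sig − N = −49.4 − (−91.07) = 41.67 dB → 41.7 dB

41.7 dB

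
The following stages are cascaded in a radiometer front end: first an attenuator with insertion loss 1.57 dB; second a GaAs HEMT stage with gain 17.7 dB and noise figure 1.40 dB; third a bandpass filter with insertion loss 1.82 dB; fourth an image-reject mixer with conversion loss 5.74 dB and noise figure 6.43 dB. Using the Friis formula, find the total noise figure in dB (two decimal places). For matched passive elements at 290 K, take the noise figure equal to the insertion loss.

Convert to linear (a loss of L dB is a gain of −L dB): F_i = 10^(NF_i/10), G_i = 10^(G_i,dB/10)
  Stage 1: F_1 = 10^(1.57/10) = 1.435, G_1 = 10^(−1.57/10) = 0.6966
  Stage 2: F_2 = 10^(1.40/10) = 1.380, G_2 = 10^(17.7/10) = 58.88
  Stage 3: F_3 = 10^(1.82/10) = 1.521, G_3 = 10^(−1.82/10) = 0.6577
  Stage 4: F_4 = 10^(6.43/10) = 4.395, G_4 = 10^(−5.74/10) = 0.2667
Friis cascade:
  F = 1.435 + (1.380 − 1)/0.6966 + (1.521 − 1)/41.02 + (4.395 − 1)/26.98 = 2.120
NF = 10 log₁₀(2.120) = 3.26 dB

3.26 dB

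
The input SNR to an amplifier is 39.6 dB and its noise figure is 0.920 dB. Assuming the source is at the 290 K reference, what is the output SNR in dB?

By definition F = SNR_in/SNR_out, so in dB: SNR_out = SNR_in − NF
SNR_out = 39.6 − 0.920 = 38.680 dB

38.680 dB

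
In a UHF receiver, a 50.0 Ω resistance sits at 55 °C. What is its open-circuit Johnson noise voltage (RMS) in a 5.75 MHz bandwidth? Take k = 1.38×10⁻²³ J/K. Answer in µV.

2.28 µV

T = 55 °C + 273.15 = 328.15 K
V_n = √(4kTRB)
4kTRB = 4 × 1.38×10⁻²³ × 328.15 × 5.00×10¹ × 5.75×10⁶ = 5.21×10⁻¹² V²
V_n = √(5.21×10⁻¹²) = 2.28×10⁻⁶ V = 2.28 µV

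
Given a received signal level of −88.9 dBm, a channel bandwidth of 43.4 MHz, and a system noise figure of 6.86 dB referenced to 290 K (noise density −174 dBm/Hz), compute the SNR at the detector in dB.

1.9 dB

Noise floor: N = −174 + 10 log₁₀(B) + NF
10 log₁₀(4.34×10⁷) = 76.37 dB
N = −174 + 76.37 + 6.86 = −90.77 dBm
SNR = P_sig − N = −88.9 − (−90.77) = 1.87 dB → 1.9 dB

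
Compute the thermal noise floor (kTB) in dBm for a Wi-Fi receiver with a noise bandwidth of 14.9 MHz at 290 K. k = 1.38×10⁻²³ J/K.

P_n = kTB = 1.38×10⁻²³ × 290 × 1.49×10⁷ = 5.96×10⁻¹⁴ W
In dBm: 10 log₁₀(5.96×10⁻¹⁴ / 10⁻³) = −102.2 dBm

−102.2 dBm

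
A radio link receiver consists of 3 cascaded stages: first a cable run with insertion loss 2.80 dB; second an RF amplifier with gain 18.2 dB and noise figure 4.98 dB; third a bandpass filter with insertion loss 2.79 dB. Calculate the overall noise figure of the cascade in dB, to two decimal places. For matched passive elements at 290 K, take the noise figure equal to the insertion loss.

Convert to linear (a loss of L dB is a gain of −L dB): F_i = 10^(NF_i/10), G_i = 10^(G_i,dB/10)
  Stage 1: F_1 = 10^(2.80/10) = 1.905, G_1 = 10^(−2.80/10) = 0.5248
  Stage 2: F_2 = 10^(4.98/10) = 3.148, G_2 = 10^(18.2/10) = 66.07
  Stage 3: F_3 = 10^(2.79/10) = 1.901, G_3 = 10^(−2.79/10) = 0.5260
Friis cascade:
  F = 1.905 + (3.148 − 1)/0.5248 + (1.901 − 1)/34.67 = 6.024
NF = 10 log₁₀(6.024) = 7.80 dB

7.80 dB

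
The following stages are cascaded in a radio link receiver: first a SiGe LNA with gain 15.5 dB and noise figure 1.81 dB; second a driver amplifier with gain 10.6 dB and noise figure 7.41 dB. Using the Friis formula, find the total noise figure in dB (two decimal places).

Convert to linear (a loss of L dB is a gain of −L dB): F_i = 10^(NF_i/10), G_i = 10^(G_i,dB/10)
  Stage 1: F_1 = 10^(1.81/10) = 1.517, G_1 = 10^(15.5/10) = 35.48
  Stage 2: F_2 = 10^(7.41/10) = 5.508, G_2 = 10^(10.6/10) = 11.48
Friis cascade:
  F = 1.517 + (5.508 − 1)/35.48 = 1.644
NF = 10 log₁₀(1.644) = 2.16 dB

2.16 dB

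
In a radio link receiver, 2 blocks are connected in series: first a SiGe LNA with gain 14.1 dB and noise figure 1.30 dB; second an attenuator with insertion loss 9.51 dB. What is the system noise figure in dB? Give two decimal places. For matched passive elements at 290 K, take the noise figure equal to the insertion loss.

2.19 dB

Convert to linear (a loss of L dB is a gain of −L dB): F_i = 10^(NF_i/10), G_i = 10^(G_i,dB/10)
  Stage 1: F_1 = 10^(1.30/10) = 1.349, G_1 = 10^(14.1/10) = 25.70
  Stage 2: F_2 = 10^(9.51/10) = 8.933, G_2 = 10^(−9.51/10) = 0.1119
Friis cascade:
  F = 1.349 + (8.933 − 1)/25.70 = 1.658
NF = 10 log₁₀(1.658) = 2.19 dB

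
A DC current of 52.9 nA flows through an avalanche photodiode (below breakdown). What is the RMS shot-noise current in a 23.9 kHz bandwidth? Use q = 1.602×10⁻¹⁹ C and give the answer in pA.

20.1 pA

I_n = √(2qI·B)
2qI·B = 2 × 1.602×10⁻¹⁹ × 5.29×10⁻⁸ × 2.39×10⁴ = 4.05×10⁻²² A²
I_n = √(4.05×10⁻²²) = 2.01×10⁻¹¹ A = 20.1 pA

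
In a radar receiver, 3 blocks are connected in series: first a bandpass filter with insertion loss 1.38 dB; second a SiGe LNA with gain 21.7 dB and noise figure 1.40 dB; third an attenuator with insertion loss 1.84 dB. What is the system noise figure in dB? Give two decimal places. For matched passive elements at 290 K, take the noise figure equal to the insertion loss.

2.79 dB

Convert to linear (a loss of L dB is a gain of −L dB): F_i = 10^(NF_i/10), G_i = 10^(G_i,dB/10)
  Stage 1: F_1 = 10^(1.38/10) = 1.374, G_1 = 10^(−1.38/10) = 0.7278
  Stage 2: F_2 = 10^(1.40/10) = 1.380, G_2 = 10^(21.7/10) = 147.9
  Stage 3: F_3 = 10^(1.84/10) = 1.528, G_3 = 10^(−1.84/10) = 0.6546
Friis cascade:
  F = 1.374 + (1.380 − 1)/0.7278 + (1.528 − 1)/107.6 = 1.902
NF = 10 log₁₀(1.902) = 2.79 dB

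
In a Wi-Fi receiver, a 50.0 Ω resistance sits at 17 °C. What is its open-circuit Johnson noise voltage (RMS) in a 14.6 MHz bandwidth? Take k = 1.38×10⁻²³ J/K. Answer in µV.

T = 17 °C + 273.15 = 290.15 K
V_n = √(4kTRB)
4kTRB = 4 × 1.38×10⁻²³ × 290.15 × 5.00×10¹ × 1.46×10⁷ = 1.17×10⁻¹¹ V²
V_n = √(1.17×10⁻¹¹) = 3.42×10⁻⁶ V = 3.42 µV

3.42 µV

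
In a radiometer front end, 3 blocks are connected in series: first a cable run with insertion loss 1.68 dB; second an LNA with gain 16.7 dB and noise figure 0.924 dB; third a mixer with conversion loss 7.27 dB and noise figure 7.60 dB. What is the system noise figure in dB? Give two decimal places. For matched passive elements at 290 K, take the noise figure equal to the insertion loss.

2.95 dB

Convert to linear (a loss of L dB is a gain of −L dB): F_i = 10^(NF_i/10), G_i = 10^(G_i,dB/10)
  Stage 1: F_1 = 10^(1.68/10) = 1.472, G_1 = 10^(−1.68/10) = 0.6792
  Stage 2: F_2 = 10^(0.924/10) = 1.237, G_2 = 10^(16.7/10) = 46.77
  Stage 3: F_3 = 10^(7.60/10) = 5.754, G_3 = 10^(−7.27/10) = 0.1875
Friis cascade:
  F = 1.472 + (1.237 − 1)/0.6792 + (5.754 − 1)/31.77 = 1.971
NF = 10 log₁₀(1.971) = 2.95 dB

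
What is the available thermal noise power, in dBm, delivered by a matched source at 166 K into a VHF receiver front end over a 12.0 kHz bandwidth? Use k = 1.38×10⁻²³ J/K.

P_n = kTB = 1.38×10⁻²³ × 166 × 1.20×10⁴ = 2.75×10⁻¹⁷ W
In dBm: 10 log₁₀(2.75×10⁻¹⁷ / 10⁻³) = −135.6 dBm

−135.6 dBm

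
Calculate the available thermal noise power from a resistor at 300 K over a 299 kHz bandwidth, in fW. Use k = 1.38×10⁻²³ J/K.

P_n = kTB = 1.38×10⁻²³ × 300 × 2.99×10⁵ = 1.24×10⁻¹⁵ W = 1.24 fW

1.24 fW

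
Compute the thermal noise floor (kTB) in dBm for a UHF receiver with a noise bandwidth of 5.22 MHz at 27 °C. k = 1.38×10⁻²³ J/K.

T = 27 °C + 273.15 = 300.15 K
P_n = kTB = 1.38×10⁻²³ × 300.15 × 5.22×10⁶ = 2.16×10⁻¹⁴ W
In dBm: 10 log₁₀(2.16×10⁻¹⁴ / 10⁻³) = −106.7 dBm

−106.7 dBm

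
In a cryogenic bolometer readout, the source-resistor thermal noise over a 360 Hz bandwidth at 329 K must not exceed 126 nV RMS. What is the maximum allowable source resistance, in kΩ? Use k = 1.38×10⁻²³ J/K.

Johnson–Nyquist: V_n = √(4kTRB) ⇒ R = V_n² / (4kTB)
4kTB = 4 × 1.38×10⁻²³ × 329 × 3.60×10² = 6.54×10⁻¹⁸
R = (1.26×10⁻⁷)² / 6.54×10⁻¹⁸ = 2.43×10³ Ω = 2.43 kΩ

2.43 kΩ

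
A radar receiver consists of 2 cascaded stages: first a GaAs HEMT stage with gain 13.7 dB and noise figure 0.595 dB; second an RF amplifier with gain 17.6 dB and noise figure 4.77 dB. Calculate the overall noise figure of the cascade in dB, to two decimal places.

0.91 dB

Convert to linear (a loss of L dB is a gain of −L dB): F_i = 10^(NF_i/10), G_i = 10^(G_i,dB/10)
  Stage 1: F_1 = 10^(0.595/10) = 1.147, G_1 = 10^(13.7/10) = 23.44
  Stage 2: F_2 = 10^(4.77/10) = 2.999, G_2 = 10^(17.6/10) = 57.54
Friis cascade:
  F = 1.147 + (2.999 − 1)/23.44 = 1.232
NF = 10 log₁₀(1.232) = 0.91 dB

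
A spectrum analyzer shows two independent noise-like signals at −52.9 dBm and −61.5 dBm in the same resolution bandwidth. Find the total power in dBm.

Convert to linear, add, convert back:
P₁ = 5.13×10⁻⁹ W, P₂ = 7.08×10⁻¹⁰ W
P_tot = 5.84×10⁻⁹ W → 10 log₁₀(P_tot / 10⁻³) = −52.3 dBm

−52.3 dBm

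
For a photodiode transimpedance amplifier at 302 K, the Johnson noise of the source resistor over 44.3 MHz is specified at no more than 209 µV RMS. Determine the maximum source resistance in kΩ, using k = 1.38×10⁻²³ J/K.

Johnson–Nyquist: V_n = √(4kTRB) ⇒ R = V_n² / (4kTB)
4kTB = 4 × 1.38×10⁻²³ × 302 × 4.43×10⁷ = 7.38×10⁻¹³
R = (2.09×10⁻⁴)² / 7.38×10⁻¹³ = 5.91×10⁴ Ω = 59.1 kΩ

59.1 kΩ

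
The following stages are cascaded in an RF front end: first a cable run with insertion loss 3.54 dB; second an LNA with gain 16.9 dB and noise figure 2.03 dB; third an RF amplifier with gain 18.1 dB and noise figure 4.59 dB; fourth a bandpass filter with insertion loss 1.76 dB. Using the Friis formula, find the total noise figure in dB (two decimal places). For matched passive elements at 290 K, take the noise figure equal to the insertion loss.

Convert to linear (a loss of L dB is a gain of −L dB): F_i = 10^(NF_i/10), G_i = 10^(G_i,dB/10)
  Stage 1: F_1 = 10^(3.54/10) = 2.259, G_1 = 10^(−3.54/10) = 0.4426
  Stage 2: F_2 = 10^(2.03/10) = 1.596, G_2 = 10^(16.9/10) = 48.98
  Stage 3: F_3 = 10^(4.59/10) = 2.877, G_3 = 10^(18.1/10) = 64.57
  Stage 4: F_4 = 10^(1.76/10) = 1.500, G_4 = 10^(−1.76/10) = 0.6668
Friis cascade:
  F = 2.259 + (1.596 − 1)/0.4426 + (2.877 − 1)/21.68 + (1.500 − 1)/1400 = 3.693
NF = 10 log₁₀(3.693) = 5.67 dB

5.67 dB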